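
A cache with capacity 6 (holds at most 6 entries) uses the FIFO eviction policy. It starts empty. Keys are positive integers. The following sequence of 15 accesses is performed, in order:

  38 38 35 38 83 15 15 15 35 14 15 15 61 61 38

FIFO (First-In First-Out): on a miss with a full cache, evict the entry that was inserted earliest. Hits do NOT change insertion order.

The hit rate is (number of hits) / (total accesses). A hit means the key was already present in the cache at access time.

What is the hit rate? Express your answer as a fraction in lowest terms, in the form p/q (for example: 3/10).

FIFO simulation (capacity=6):
  1. access 38: MISS. Cache (old->new): [38]
  2. access 38: HIT. Cache (old->new): [38]
  3. access 35: MISS. Cache (old->new): [38 35]
  4. access 38: HIT. Cache (old->new): [38 35]
  5. access 83: MISS. Cache (old->new): [38 35 83]
  6. access 15: MISS. Cache (old->new): [38 35 83 15]
  7. access 15: HIT. Cache (old->new): [38 35 83 15]
  8. access 15: HIT. Cache (old->new): [38 35 83 15]
  9. access 35: HIT. Cache (old->new): [38 35 83 15]
  10. access 14: MISS. Cache (old->new): [38 35 83 15 14]
  11. access 15: HIT. Cache (old->new): [38 35 83 15 14]
  12. access 15: HIT. Cache (old->new): [38 35 83 15 14]
  13. access 61: MISS. Cache (old->new): [38 35 83 15 14 61]
  14. access 61: HIT. Cache (old->new): [38 35 83 15 14 61]
  15. access 38: HIT. Cache (old->new): [38 35 83 15 14 61]
Total: 9 hits, 6 misses, 0 evictions

Hit rate = 9/15 = 3/5

Answer: 3/5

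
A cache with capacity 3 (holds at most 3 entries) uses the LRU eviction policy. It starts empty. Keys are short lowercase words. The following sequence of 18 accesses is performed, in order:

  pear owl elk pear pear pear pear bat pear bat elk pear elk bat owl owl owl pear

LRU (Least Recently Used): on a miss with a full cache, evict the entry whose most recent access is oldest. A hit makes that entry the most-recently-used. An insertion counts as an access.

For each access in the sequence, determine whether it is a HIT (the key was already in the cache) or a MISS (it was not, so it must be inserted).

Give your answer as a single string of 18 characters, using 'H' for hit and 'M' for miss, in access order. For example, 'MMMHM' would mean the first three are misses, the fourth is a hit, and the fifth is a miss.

Answer: MMMHHHHMHHHHHHMHHM

Derivation:
LRU simulation (capacity=3):
  1. access pear: MISS. Cache (LRU->MRU): [pear]
  2. access owl: MISS. Cache (LRU->MRU): [pear owl]
  3. access elk: MISS. Cache (LRU->MRU): [pear owl elk]
  4. access pear: HIT. Cache (LRU->MRU): [owl elk pear]
  5. access pear: HIT. Cache (LRU->MRU): [owl elk pear]
  6. access pear: HIT. Cache (LRU->MRU): [owl elk pear]
  7. access pear: HIT. Cache (LRU->MRU): [owl elk pear]
  8. access bat: MISS, evict owl. Cache (LRU->MRU): [elk pear bat]
  9. access pear: HIT. Cache (LRU->MRU): [elk bat pear]
  10. access bat: HIT. Cache (LRU->MRU): [elk pear bat]
  11. access elk: HIT. Cache (LRU->MRU): [pear bat elk]
  12. access pear: HIT. Cache (LRU->MRU): [bat elk pear]
  13. access elk: HIT. Cache (LRU->MRU): [bat pear elk]
  14. access bat: HIT. Cache (LRU->MRU): [pear elk bat]
  15. access owl: MISS, evict pear. Cache (LRU->MRU): [elk bat owl]
  16. access owl: HIT. Cache (LRU->MRU): [elk bat owl]
  17. access owl: HIT. Cache (LRU->MRU): [elk bat owl]
  18. access pear: MISS, evict elk. Cache (LRU->MRU): [bat owl pear]
Total: 12 hits, 6 misses, 3 evictions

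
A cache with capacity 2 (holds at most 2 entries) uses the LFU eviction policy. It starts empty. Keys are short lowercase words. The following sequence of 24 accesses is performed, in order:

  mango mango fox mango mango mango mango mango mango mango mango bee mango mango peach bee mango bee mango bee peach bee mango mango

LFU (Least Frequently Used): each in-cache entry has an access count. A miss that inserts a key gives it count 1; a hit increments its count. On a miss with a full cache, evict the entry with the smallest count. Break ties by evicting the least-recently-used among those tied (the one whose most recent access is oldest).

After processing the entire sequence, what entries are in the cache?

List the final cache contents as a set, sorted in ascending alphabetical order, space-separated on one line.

Answer: bee mango

Derivation:
LFU simulation (capacity=2):
  1. access mango: MISS. Cache: [mango(c=1)]
  2. access mango: HIT, count now 2. Cache: [mango(c=2)]
  3. access fox: MISS. Cache: [fox(c=1) mango(c=2)]
  4. access mango: HIT, count now 3. Cache: [fox(c=1) mango(c=3)]
  5. access mango: HIT, count now 4. Cache: [fox(c=1) mango(c=4)]
  6. access mango: HIT, count now 5. Cache: [fox(c=1) mango(c=5)]
  7. access mango: HIT, count now 6. Cache: [fox(c=1) mango(c=6)]
  8. access mango: HIT, count now 7. Cache: [fox(c=1) mango(c=7)]
  9. access mango: HIT, count now 8. Cache: [fox(c=1) mango(c=8)]
  10. access mango: HIT, count now 9. Cache: [fox(c=1) mango(c=9)]
  11. access mango: HIT, count now 10. Cache: [fox(c=1) mango(c=10)]
  12. access bee: MISS, evict fox(c=1). Cache: [bee(c=1) mango(c=10)]
  13. access mango: HIT, count now 11. Cache: [bee(c=1) mango(c=11)]
  14. access mango: HIT, count now 12. Cache: [bee(c=1) mango(c=12)]
  15. access peach: MISS, evict bee(c=1). Cache: [peach(c=1) mango(c=12)]
  16. access bee: MISS, evict peach(c=1). Cache: [bee(c=1) mango(c=12)]
  17. access mango: HIT, count now 13. Cache: [bee(c=1) mango(c=13)]
  18. access bee: HIT, count now 2. Cache: [bee(c=2) mango(c=13)]
  19. access mango: HIT, count now 14. Cache: [bee(c=2) mango(c=14)]
  20. access bee: HIT, count now 3. Cache: [bee(c=3) mango(c=14)]
  21. access peach: MISS, evict bee(c=3). Cache: [peach(c=1) mango(c=14)]
  22. access bee: MISS, evict peach(c=1). Cache: [bee(c=1) mango(c=14)]
  23. access mango: HIT, count now 15. Cache: [bee(c=1) mango(c=15)]
  24. access mango: HIT, count now 16. Cache: [bee(c=1) mango(c=16)]
Total: 17 hits, 7 misses, 5 evictions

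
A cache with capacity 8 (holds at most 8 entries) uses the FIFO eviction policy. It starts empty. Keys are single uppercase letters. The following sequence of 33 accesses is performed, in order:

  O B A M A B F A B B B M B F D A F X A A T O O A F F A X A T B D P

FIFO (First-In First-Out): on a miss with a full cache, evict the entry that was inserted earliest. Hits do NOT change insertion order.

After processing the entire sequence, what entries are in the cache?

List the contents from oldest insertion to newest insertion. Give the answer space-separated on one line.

Answer: B A M F D X T P

Derivation:
FIFO simulation (capacity=8):
  1. access O: MISS. Cache (old->new): [O]
  2. access B: MISS. Cache (old->new): [O B]
  3. access A: MISS. Cache (old->new): [O B A]
  4. access M: MISS. Cache (old->new): [O B A M]
  5. access A: HIT. Cache (old->new): [O B A M]
  6. access B: HIT. Cache (old->new): [O B A M]
  7. access F: MISS. Cache (old->new): [O B A M F]
  8. access A: HIT. Cache (old->new): [O B A M F]
  9. access B: HIT. Cache (old->new): [O B A M F]
  10. access B: HIT. Cache (old->new): [O B A M F]
  11. access B: HIT. Cache (old->new): [O B A M F]
  12. access M: HIT. Cache (old->new): [O B A M F]
  13. access B: HIT. Cache (old->new): [O B A M F]
  14. access F: HIT. Cache (old->new): [O B A M F]
  15. access D: MISS. Cache (old->new): [O B A M F D]
  16. access A: HIT. Cache (old->new): [O B A M F D]
  17. access F: HIT. Cache (old->new): [O B A M F D]
  18. access X: MISS. Cache (old->new): [O B A M F D X]
  19. access A: HIT. Cache (old->new): [O B A M F D X]
  20. access A: HIT. Cache (old->new): [O B A M F D X]
  21. access T: MISS. Cache (old->new): [O B A M F D X T]
  22. access O: HIT. Cache (old->new): [O B A M F D X T]
  23. access O: HIT. Cache (old->new): [O B A M F D X T]
  24. access A: HIT. Cache (old->new): [O B A M F D X T]
  25. access F: HIT. Cache (old->new): [O B A M F D X T]
  26. access F: HIT. Cache (old->new): [O B A M F D X T]
  27. access A: HIT. Cache (old->new): [O B A M F D X T]
  28. access X: HIT. Cache (old->new): [O B A M F D X T]
  29. access A: HIT. Cache (old->new): [O B A M F D X T]
  30. access T: HIT. Cache (old->new): [O B A M F D X T]
  31. access B: HIT. Cache (old->new): [O B A M F D X T]
  32. access D: HIT. Cache (old->new): [O B A M F D X T]
  33. access P: MISS, evict O. Cache (old->new): [B A M F D X T P]
Total: 24 hits, 9 misses, 1 evictions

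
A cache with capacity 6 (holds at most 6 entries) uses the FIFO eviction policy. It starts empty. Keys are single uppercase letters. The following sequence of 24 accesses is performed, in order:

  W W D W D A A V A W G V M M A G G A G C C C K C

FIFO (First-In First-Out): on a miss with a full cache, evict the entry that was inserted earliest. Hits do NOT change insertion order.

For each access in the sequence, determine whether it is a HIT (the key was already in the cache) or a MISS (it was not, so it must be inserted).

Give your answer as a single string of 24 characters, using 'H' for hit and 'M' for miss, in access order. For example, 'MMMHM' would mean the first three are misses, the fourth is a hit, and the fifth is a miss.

FIFO simulation (capacity=6):
  1. access W: MISS. Cache (old->new): [W]
  2. access W: HIT. Cache (old->new): [W]
  3. access D: MISS. Cache (old->new): [W D]
  4. access W: HIT. Cache (old->new): [W D]
  5. access D: HIT. Cache (old->new): [W D]
  6. access A: MISS. Cache (old->new): [W D A]
  7. access A: HIT. Cache (old->new): [W D A]
  8. access V: MISS. Cache (old->new): [W D A V]
  9. access A: HIT. Cache (old->new): [W D A V]
  10. access W: HIT. Cache (old->new): [W D A V]
  11. access G: MISS. Cache (old->new): [W D A V G]
  12. access V: HIT. Cache (old->new): [W D A V G]
  13. access M: MISS. Cache (old->new): [W D A V G M]
  14. access M: HIT. Cache (old->new): [W D A V G M]
  15. access A: HIT. Cache (old->new): [W D A V G M]
  16. access G: HIT. Cache (old->new): [W D A V G M]
  17. access G: HIT. Cache (old->new): [W D A V G M]
  18. access A: HIT. Cache (old->new): [W D A V G M]
  19. access G: HIT. Cache (old->new): [W D A V G M]
  20. access C: MISS, evict W. Cache (old->new): [D A V G M C]
  21. access C: HIT. Cache (old->new): [D A V G M C]
  22. access C: HIT. Cache (old->new): [D A V G M C]
  23. access K: MISS, evict D. Cache (old->new): [A V G M C K]
  24. access C: HIT. Cache (old->new): [A V G M C K]
Total: 16 hits, 8 misses, 2 evictions

Answer: MHMHHMHMHHMHMHHHHHHMHHMH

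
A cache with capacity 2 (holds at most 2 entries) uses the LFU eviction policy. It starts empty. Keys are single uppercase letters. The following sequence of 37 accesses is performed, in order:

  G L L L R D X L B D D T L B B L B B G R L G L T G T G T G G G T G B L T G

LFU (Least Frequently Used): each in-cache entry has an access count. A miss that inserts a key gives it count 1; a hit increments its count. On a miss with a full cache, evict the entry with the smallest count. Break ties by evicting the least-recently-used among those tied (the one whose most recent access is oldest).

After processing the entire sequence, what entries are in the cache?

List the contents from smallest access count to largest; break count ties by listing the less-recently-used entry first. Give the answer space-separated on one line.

Answer: G L

Derivation:
LFU simulation (capacity=2):
  1. access G: MISS. Cache: [G(c=1)]
  2. access L: MISS. Cache: [G(c=1) L(c=1)]
  3. access L: HIT, count now 2. Cache: [G(c=1) L(c=2)]
  4. access L: HIT, count now 3. Cache: [G(c=1) L(c=3)]
  5. access R: MISS, evict G(c=1). Cache: [R(c=1) L(c=3)]
  6. access D: MISS, evict R(c=1). Cache: [D(c=1) L(c=3)]
  7. access X: MISS, evict D(c=1). Cache: [X(c=1) L(c=3)]
  8. access L: HIT, count now 4. Cache: [X(c=1) L(c=4)]
  9. access B: MISS, evict X(c=1). Cache: [B(c=1) L(c=4)]
  10. access D: MISS, evict B(c=1). Cache: [D(c=1) L(c=4)]
  11. access D: HIT, count now 2. Cache: [D(c=2) L(c=4)]
  12. access T: MISS, evict D(c=2). Cache: [T(c=1) L(c=4)]
  13. access L: HIT, count now 5. Cache: [T(c=1) L(c=5)]
  14. access B: MISS, evict T(c=1). Cache: [B(c=1) L(c=5)]
  15. access B: HIT, count now 2. Cache: [B(c=2) L(c=5)]
  16. access L: HIT, count now 6. Cache: [B(c=2) L(c=6)]
  17. access B: HIT, count now 3. Cache: [B(c=3) L(c=6)]
  18. access B: HIT, count now 4. Cache: [B(c=4) L(c=6)]
  19. access G: MISS, evict B(c=4). Cache: [G(c=1) L(c=6)]
  20. access R: MISS, evict G(c=1). Cache: [R(c=1) L(c=6)]
  21. access L: HIT, count now 7. Cache: [R(c=1) L(c=7)]
  22. access G: MISS, evict R(c=1). Cache: [G(c=1) L(c=7)]
  23. access L: HIT, count now 8. Cache: [G(c=1) L(c=8)]
  24. access T: MISS, evict G(c=1). Cache: [T(c=1) L(c=8)]
  25. access G: MISS, evict T(c=1). Cache: [G(c=1) L(c=8)]
  26. access T: MISS, evict G(c=1). Cache: [T(c=1) L(c=8)]
  27. access G: MISS, evict T(c=1). Cache: [G(c=1) L(c=8)]
  28. access T: MISS, evict G(c=1). Cache: [T(c=1) L(c=8)]
  29. access G: MISS, evict T(c=1). Cache: [G(c=1) L(c=8)]
  30. access G: HIT, count now 2. Cache: [G(c=2) L(c=8)]
  31. access G: HIT, count now 3. Cache: [G(c=3) L(c=8)]
  32. access T: MISS, evict G(c=3). Cache: [T(c=1) L(c=8)]
  33. access G: MISS, evict T(c=1). Cache: [G(c=1) L(c=8)]
  34. access B: MISS, evict G(c=1). Cache: [B(c=1) L(c=8)]
  35. access L: HIT, count now 9. Cache: [B(c=1) L(c=9)]
  36. access T: MISS, evict B(c=1). Cache: [T(c=1) L(c=9)]
  37. access G: MISS, evict T(c=1). Cache: [G(c=1) L(c=9)]
Total: 14 hits, 23 misses, 21 evictions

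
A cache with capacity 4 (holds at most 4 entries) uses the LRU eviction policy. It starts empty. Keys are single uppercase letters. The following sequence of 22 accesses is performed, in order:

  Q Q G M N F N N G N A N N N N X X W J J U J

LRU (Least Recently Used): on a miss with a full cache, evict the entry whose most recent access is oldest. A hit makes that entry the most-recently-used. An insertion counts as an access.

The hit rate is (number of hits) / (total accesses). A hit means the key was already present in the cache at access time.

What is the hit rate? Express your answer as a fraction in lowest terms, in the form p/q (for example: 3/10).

LRU simulation (capacity=4):
  1. access Q: MISS. Cache (LRU->MRU): [Q]
  2. access Q: HIT. Cache (LRU->MRU): [Q]
  3. access G: MISS. Cache (LRU->MRU): [Q G]
  4. access M: MISS. Cache (LRU->MRU): [Q G M]
  5. access N: MISS. Cache (LRU->MRU): [Q G M N]
  6. access F: MISS, evict Q. Cache (LRU->MRU): [G M N F]
  7. access N: HIT. Cache (LRU->MRU): [G M F N]
  8. access N: HIT. Cache (LRU->MRU): [G M F N]
  9. access G: HIT. Cache (LRU->MRU): [M F N G]
  10. access N: HIT. Cache (LRU->MRU): [M F G N]
  11. access A: MISS, evict M. Cache (LRU->MRU): [F G N A]
  12. access N: HIT. Cache (LRU->MRU): [F G A N]
  13. access N: HIT. Cache (LRU->MRU): [F G A N]
  14. access N: HIT. Cache (LRU->MRU): [F G A N]
  15. access N: HIT. Cache (LRU->MRU): [F G A N]
  16. access X: MISS, evict F. Cache (LRU->MRU): [G A N X]
  17. access X: HIT. Cache (LRU->MRU): [G A N X]
  18. access W: MISS, evict G. Cache (LRU->MRU): [A N X W]
  19. access J: MISS, evict A. Cache (LRU->MRU): [N X W J]
  20. access J: HIT. Cache (LRU->MRU): [N X W J]
  21. access U: MISS, evict N. Cache (LRU->MRU): [X W J U]
  22. access J: HIT. Cache (LRU->MRU): [X W U J]
Total: 12 hits, 10 misses, 6 evictions

Hit rate = 12/22 = 6/11

Answer: 6/11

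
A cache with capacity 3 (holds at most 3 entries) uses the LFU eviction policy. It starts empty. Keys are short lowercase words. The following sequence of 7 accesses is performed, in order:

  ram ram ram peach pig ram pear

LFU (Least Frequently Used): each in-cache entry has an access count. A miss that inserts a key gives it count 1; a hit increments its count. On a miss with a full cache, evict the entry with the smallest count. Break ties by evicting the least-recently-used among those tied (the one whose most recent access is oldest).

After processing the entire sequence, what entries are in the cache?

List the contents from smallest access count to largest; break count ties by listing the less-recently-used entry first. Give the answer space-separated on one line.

LFU simulation (capacity=3):
  1. access ram: MISS. Cache: [ram(c=1)]
  2. access ram: HIT, count now 2. Cache: [ram(c=2)]
  3. access ram: HIT, count now 3. Cache: [ram(c=3)]
  4. access peach: MISS. Cache: [peach(c=1) ram(c=3)]
  5. access pig: MISS. Cache: [peach(c=1) pig(c=1) ram(c=3)]
  6. access ram: HIT, count now 4. Cache: [peach(c=1) pig(c=1) ram(c=4)]
  7. access pear: MISS, evict peach(c=1). Cache: [pig(c=1) pear(c=1) ram(c=4)]
Total: 3 hits, 4 misses, 1 evictions

Answer: pig pear ram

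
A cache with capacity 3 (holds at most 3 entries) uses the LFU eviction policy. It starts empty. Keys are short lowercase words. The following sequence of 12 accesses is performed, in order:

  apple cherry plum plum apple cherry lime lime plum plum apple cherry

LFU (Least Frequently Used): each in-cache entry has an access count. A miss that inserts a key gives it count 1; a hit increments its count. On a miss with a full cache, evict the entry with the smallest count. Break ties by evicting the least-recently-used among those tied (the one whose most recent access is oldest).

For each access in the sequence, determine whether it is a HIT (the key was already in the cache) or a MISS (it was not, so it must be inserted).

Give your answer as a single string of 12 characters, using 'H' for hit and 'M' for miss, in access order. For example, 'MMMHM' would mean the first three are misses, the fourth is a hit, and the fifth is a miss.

Answer: MMMHHHMHMHMM

Derivation:
LFU simulation (capacity=3):
  1. access apple: MISS. Cache: [apple(c=1)]
  2. access cherry: MISS. Cache: [apple(c=1) cherry(c=1)]
  3. access plum: MISS. Cache: [apple(c=1) cherry(c=1) plum(c=1)]
  4. access plum: HIT, count now 2. Cache: [apple(c=1) cherry(c=1) plum(c=2)]
  5. access apple: HIT, count now 2. Cache: [cherry(c=1) plum(c=2) apple(c=2)]
  6. access cherry: HIT, count now 2. Cache: [plum(c=2) apple(c=2) cherry(c=2)]
  7. access lime: MISS, evict plum(c=2). Cache: [lime(c=1) apple(c=2) cherry(c=2)]
  8. access lime: HIT, count now 2. Cache: [apple(c=2) cherry(c=2) lime(c=2)]
  9. access plum: MISS, evict apple(c=2). Cache: [plum(c=1) cherry(c=2) lime(c=2)]
  10. access plum: HIT, count now 2. Cache: [cherry(c=2) lime(c=2) plum(c=2)]
  11. access apple: MISS, evict cherry(c=2). Cache: [apple(c=1) lime(c=2) plum(c=2)]
  12. access cherry: MISS, evict apple(c=1). Cache: [cherry(c=1) lime(c=2) plum(c=2)]
Total: 5 hits, 7 misses, 4 evictions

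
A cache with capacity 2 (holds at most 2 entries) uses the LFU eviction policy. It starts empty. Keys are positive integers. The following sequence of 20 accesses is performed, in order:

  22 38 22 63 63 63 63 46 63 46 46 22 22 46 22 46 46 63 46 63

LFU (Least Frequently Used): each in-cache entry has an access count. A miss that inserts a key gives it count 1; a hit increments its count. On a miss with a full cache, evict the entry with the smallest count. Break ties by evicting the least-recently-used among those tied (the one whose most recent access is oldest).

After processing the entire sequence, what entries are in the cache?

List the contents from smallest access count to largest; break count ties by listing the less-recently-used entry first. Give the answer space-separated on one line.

LFU simulation (capacity=2):
  1. access 22: MISS. Cache: [22(c=1)]
  2. access 38: MISS. Cache: [22(c=1) 38(c=1)]
  3. access 22: HIT, count now 2. Cache: [38(c=1) 22(c=2)]
  4. access 63: MISS, evict 38(c=1). Cache: [63(c=1) 22(c=2)]
  5. access 63: HIT, count now 2. Cache: [22(c=2) 63(c=2)]
  6. access 63: HIT, count now 3. Cache: [22(c=2) 63(c=3)]
  7. access 63: HIT, count now 4. Cache: [22(c=2) 63(c=4)]
  8. access 46: MISS, evict 22(c=2). Cache: [46(c=1) 63(c=4)]
  9. access 63: HIT, count now 5. Cache: [46(c=1) 63(c=5)]
  10. access 46: HIT, count now 2. Cache: [46(c=2) 63(c=5)]
  11. access 46: HIT, count now 3. Cache: [46(c=3) 63(c=5)]
  12. access 22: MISS, evict 46(c=3). Cache: [22(c=1) 63(c=5)]
  13. access 22: HIT, count now 2. Cache: [22(c=2) 63(c=5)]
  14. access 46: MISS, evict 22(c=2). Cache: [46(c=1) 63(c=5)]
  15. access 22: MISS, evict 46(c=1). Cache: [22(c=1) 63(c=5)]
  16. access 46: MISS, evict 22(c=1). Cache: [46(c=1) 63(c=5)]
  17. access 46: HIT, count now 2. Cache: [46(c=2) 63(c=5)]
  18. access 63: HIT, count now 6. Cache: [46(c=2) 63(c=6)]
  19. access 46: HIT, count now 3. Cache: [46(c=3) 63(c=6)]
  20. access 63: HIT, count now 7. Cache: [46(c=3) 63(c=7)]
Total: 12 hits, 8 misses, 6 evictions

Answer: 46 63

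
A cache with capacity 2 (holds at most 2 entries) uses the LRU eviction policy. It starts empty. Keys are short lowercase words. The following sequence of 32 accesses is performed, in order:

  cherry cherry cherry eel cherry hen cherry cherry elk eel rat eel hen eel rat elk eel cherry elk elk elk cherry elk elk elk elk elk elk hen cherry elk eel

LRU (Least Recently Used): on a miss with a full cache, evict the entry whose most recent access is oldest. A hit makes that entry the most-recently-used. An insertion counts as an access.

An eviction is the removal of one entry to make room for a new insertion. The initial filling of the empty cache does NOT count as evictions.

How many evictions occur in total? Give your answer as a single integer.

LRU simulation (capacity=2):
  1. access cherry: MISS. Cache (LRU->MRU): [cherry]
  2. access cherry: HIT. Cache (LRU->MRU): [cherry]
  3. access cherry: HIT. Cache (LRU->MRU): [cherry]
  4. access eel: MISS. Cache (LRU->MRU): [cherry eel]
  5. access cherry: HIT. Cache (LRU->MRU): [eel cherry]
  6. access hen: MISS, evict eel. Cache (LRU->MRU): [cherry hen]
  7. access cherry: HIT. Cache (LRU->MRU): [hen cherry]
  8. access cherry: HIT. Cache (LRU->MRU): [hen cherry]
  9. access elk: MISS, evict hen. Cache (LRU->MRU): [cherry elk]
  10. access eel: MISS, evict cherry. Cache (LRU->MRU): [elk eel]
  11. access rat: MISS, evict elk. Cache (LRU->MRU): [eel rat]
  12. access eel: HIT. Cache (LRU->MRU): [rat eel]
  13. access hen: MISS, evict rat. Cache (LRU->MRU): [eel hen]
  14. access eel: HIT. Cache (LRU->MRU): [hen eel]
  15. access rat: MISS, evict hen. Cache (LRU->MRU): [eel rat]
  16. access elk: MISS, evict eel. Cache (LRU->MRU): [rat elk]
  17. access eel: MISS, evict rat. Cache (LRU->MRU): [elk eel]
  18. access cherry: MISS, evict elk. Cache (LRU->MRU): [eel cherry]
  19. access elk: MISS, evict eel. Cache (LRU->MRU): [cherry elk]
  20. access elk: HIT. Cache (LRU->MRU): [cherry elk]
  21. access elk: HIT. Cache (LRU->MRU): [cherry elk]
  22. access cherry: HIT. Cache (LRU->MRU): [elk cherry]
  23. access elk: HIT. Cache (LRU->MRU): [cherry elk]
  24. access elk: HIT. Cache (LRU->MRU): [cherry elk]
  25. access elk: HIT. Cache (LRU->MRU): [cherry elk]
  26. access elk: HIT. Cache (LRU->MRU): [cherry elk]
  27. access elk: HIT. Cache (LRU->MRU): [cherry elk]
  28. access elk: HIT. Cache (LRU->MRU): [cherry elk]
  29. access hen: MISS, evict cherry. Cache (LRU->MRU): [elk hen]
  30. access cherry: MISS, evict elk. Cache (LRU->MRU): [hen cherry]
  31. access elk: MISS, evict hen. Cache (LRU->MRU): [cherry elk]
  32. access eel: MISS, evict cherry. Cache (LRU->MRU): [elk eel]
Total: 16 hits, 16 misses, 14 evictions

Answer: 14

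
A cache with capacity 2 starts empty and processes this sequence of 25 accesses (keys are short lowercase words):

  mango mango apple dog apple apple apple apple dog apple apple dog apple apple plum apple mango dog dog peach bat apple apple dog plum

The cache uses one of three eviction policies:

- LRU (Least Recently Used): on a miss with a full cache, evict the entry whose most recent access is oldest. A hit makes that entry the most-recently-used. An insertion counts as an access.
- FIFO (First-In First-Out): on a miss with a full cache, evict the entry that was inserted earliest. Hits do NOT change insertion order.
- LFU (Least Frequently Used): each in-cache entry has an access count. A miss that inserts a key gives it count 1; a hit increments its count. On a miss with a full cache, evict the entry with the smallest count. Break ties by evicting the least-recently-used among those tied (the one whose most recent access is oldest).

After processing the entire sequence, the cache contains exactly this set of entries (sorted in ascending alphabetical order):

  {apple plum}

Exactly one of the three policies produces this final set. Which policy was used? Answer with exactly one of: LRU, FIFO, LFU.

Simulating under each policy and comparing final sets:
  LRU: final set = {dog plum} -> differs
  FIFO: final set = {dog plum} -> differs
  LFU: final set = {apple plum} -> MATCHES target
Only LFU produces the target set.

Answer: LFU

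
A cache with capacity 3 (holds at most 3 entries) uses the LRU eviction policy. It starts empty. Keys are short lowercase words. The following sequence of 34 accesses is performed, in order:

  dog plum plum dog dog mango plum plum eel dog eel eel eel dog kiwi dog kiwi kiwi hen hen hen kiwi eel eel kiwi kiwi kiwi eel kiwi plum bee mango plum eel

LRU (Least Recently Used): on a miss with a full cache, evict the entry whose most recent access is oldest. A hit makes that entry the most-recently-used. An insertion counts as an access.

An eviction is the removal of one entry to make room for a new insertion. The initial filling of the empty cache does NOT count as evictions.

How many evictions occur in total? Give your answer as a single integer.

LRU simulation (capacity=3):
  1. access dog: MISS. Cache (LRU->MRU): [dog]
  2. access plum: MISS. Cache (LRU->MRU): [dog plum]
  3. access plum: HIT. Cache (LRU->MRU): [dog plum]
  4. access dog: HIT. Cache (LRU->MRU): [plum dog]
  5. access dog: HIT. Cache (LRU->MRU): [plum dog]
  6. access mango: MISS. Cache (LRU->MRU): [plum dog mango]
  7. access plum: HIT. Cache (LRU->MRU): [dog mango plum]
  8. access plum: HIT. Cache (LRU->MRU): [dog mango plum]
  9. access eel: MISS, evict dog. Cache (LRU->MRU): [mango plum eel]
  10. access dog: MISS, evict mango. Cache (LRU->MRU): [plum eel dog]
  11. access eel: HIT. Cache (LRU->MRU): [plum dog eel]
  12. access eel: HIT. Cache (LRU->MRU): [plum dog eel]
  13. access eel: HIT. Cache (LRU->MRU): [plum dog eel]
  14. access dog: HIT. Cache (LRU->MRU): [plum eel dog]
  15. access kiwi: MISS, evict plum. Cache (LRU->MRU): [eel dog kiwi]
  16. access dog: HIT. Cache (LRU->MRU): [eel kiwi dog]
  17. access kiwi: HIT. Cache (LRU->MRU): [eel dog kiwi]
  18. access kiwi: HIT. Cache (LRU->MRU): [eel dog kiwi]
  19. access hen: MISS, evict eel. Cache (LRU->MRU): [dog kiwi hen]
  20. access hen: HIT. Cache (LRU->MRU): [dog kiwi hen]
  21. access hen: HIT. Cache (LRU->MRU): [dog kiwi hen]
  22. access kiwi: HIT. Cache (LRU->MRU): [dog hen kiwi]
  23. access eel: MISS, evict dog. Cache (LRU->MRU): [hen kiwi eel]
  24. access eel: HIT. Cache (LRU->MRU): [hen kiwi eel]
  25. access kiwi: HIT. Cache (LRU->MRU): [hen eel kiwi]
  26. access kiwi: HIT. Cache (LRU->MRU): [hen eel kiwi]
  27. access kiwi: HIT. Cache (LRU->MRU): [hen eel kiwi]
  28. access eel: HIT. Cache (LRU->MRU): [hen kiwi eel]
  29. access kiwi: HIT. Cache (LRU->MRU): [hen eel kiwi]
  30. access plum: MISS, evict hen. Cache (LRU->MRU): [eel kiwi plum]
  31. access bee: MISS, evict eel. Cache (LRU->MRU): [kiwi plum bee]
  32. access mango: MISS, evict kiwi. Cache (LRU->MRU): [plum bee mango]
  33. access plum: HIT. Cache (LRU->MRU): [bee mango plum]
  34. access eel: MISS, evict bee. Cache (LRU->MRU): [mango plum eel]
Total: 22 hits, 12 misses, 9 evictions

Answer: 9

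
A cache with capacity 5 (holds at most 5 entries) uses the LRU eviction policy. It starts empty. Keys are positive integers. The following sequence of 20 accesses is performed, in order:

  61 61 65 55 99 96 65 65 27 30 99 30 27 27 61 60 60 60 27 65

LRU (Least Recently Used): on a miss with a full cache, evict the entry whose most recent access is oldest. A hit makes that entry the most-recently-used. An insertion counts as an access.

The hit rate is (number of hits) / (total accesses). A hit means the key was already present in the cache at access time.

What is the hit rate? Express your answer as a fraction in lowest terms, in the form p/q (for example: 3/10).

LRU simulation (capacity=5):
  1. access 61: MISS. Cache (LRU->MRU): [61]
  2. access 61: HIT. Cache (LRU->MRU): [61]
  3. access 65: MISS. Cache (LRU->MRU): [61 65]
  4. access 55: MISS. Cache (LRU->MRU): [61 65 55]
  5. access 99: MISS. Cache (LRU->MRU): [61 65 55 99]
  6. access 96: MISS. Cache (LRU->MRU): [61 65 55 99 96]
  7. access 65: HIT. Cache (LRU->MRU): [61 55 99 96 65]
  8. access 65: HIT. Cache (LRU->MRU): [61 55 99 96 65]
  9. access 27: MISS, evict 61. Cache (LRU->MRU): [55 99 96 65 27]
  10. access 30: MISS, evict 55. Cache (LRU->MRU): [99 96 65 27 30]
  11. access 99: HIT. Cache (LRU->MRU): [96 65 27 30 99]
  12. access 30: HIT. Cache (LRU->MRU): [96 65 27 99 30]
  13. access 27: HIT. Cache (LRU->MRU): [96 65 99 30 27]
  14. access 27: HIT. Cache (LRU->MRU): [96 65 99 30 27]
  15. access 61: MISS, evict 96. Cache (LRU->MRU): [65 99 30 27 61]
  16. access 60: MISS, evict 65. Cache (LRU->MRU): [99 30 27 61 60]
  17. access 60: HIT. Cache (LRU->MRU): [99 30 27 61 60]
  18. access 60: HIT. Cache (LRU->MRU): [99 30 27 61 60]
  19. access 27: HIT. Cache (LRU->MRU): [99 30 61 60 27]
  20. access 65: MISS, evict 99. Cache (LRU->MRU): [30 61 60 27 65]
Total: 10 hits, 10 misses, 5 evictions

Hit rate = 10/20 = 1/2

Answer: 1/2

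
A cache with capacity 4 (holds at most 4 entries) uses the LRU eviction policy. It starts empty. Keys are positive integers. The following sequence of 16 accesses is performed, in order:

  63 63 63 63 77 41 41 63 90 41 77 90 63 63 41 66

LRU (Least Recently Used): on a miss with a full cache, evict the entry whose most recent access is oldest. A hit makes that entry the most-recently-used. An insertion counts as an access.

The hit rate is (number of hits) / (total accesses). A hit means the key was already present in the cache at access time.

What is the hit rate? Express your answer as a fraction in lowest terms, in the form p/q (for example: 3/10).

Answer: 11/16

Derivation:
LRU simulation (capacity=4):
  1. access 63: MISS. Cache (LRU->MRU): [63]
  2. access 63: HIT. Cache (LRU->MRU): [63]
  3. access 63: HIT. Cache (LRU->MRU): [63]
  4. access 63: HIT. Cache (LRU->MRU): [63]
  5. access 77: MISS. Cache (LRU->MRU): [63 77]
  6. access 41: MISS. Cache (LRU->MRU): [63 77 41]
  7. access 41: HIT. Cache (LRU->MRU): [63 77 41]
  8. access 63: HIT. Cache (LRU->MRU): [77 41 63]
  9. access 90: MISS. Cache (LRU->MRU): [77 41 63 90]
  10. access 41: HIT. Cache (LRU->MRU): [77 63 90 41]
  11. access 77: HIT. Cache (LRU->MRU): [63 90 41 77]
  12. access 90: HIT. Cache (LRU->MRU): [63 41 77 90]
  13. access 63: HIT. Cache (LRU->MRU): [41 77 90 63]
  14. access 63: HIT. Cache (LRU->MRU): [41 77 90 63]
  15. access 41: HIT. Cache (LRU->MRU): [77 90 63 41]
  16. access 66: MISS, evict 77. Cache (LRU->MRU): [90 63 41 66]
Total: 11 hits, 5 misses, 1 evictions

Hit rate = 11/16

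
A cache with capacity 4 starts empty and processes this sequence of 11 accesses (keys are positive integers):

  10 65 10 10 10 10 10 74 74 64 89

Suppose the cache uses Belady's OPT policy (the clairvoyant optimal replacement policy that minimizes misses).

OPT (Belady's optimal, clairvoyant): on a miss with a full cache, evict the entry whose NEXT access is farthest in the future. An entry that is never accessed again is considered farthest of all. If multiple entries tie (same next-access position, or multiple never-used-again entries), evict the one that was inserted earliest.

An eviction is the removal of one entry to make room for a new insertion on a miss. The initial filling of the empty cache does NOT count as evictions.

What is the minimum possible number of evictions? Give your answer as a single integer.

OPT (Belady) simulation (capacity=4):
  1. access 10: MISS. Cache: [10]
  2. access 65: MISS. Cache: [10 65]
  3. access 10: HIT. Next use of 10: step 4. Cache: [10 65]
  4. access 10: HIT. Next use of 10: step 5. Cache: [10 65]
  5. access 10: HIT. Next use of 10: step 6. Cache: [10 65]
  6. access 10: HIT. Next use of 10: step 7. Cache: [10 65]
  7. access 10: HIT. Next use of 10: never. Cache: [10 65]
  8. access 74: MISS. Cache: [10 65 74]
  9. access 74: HIT. Next use of 74: never. Cache: [10 65 74]
  10. access 64: MISS. Cache: [10 65 74 64]
  11. access 89: MISS, evict 10 (next use: never). Cache: [65 74 64 89]
Total: 6 hits, 5 misses, 1 evictions

Answer: 1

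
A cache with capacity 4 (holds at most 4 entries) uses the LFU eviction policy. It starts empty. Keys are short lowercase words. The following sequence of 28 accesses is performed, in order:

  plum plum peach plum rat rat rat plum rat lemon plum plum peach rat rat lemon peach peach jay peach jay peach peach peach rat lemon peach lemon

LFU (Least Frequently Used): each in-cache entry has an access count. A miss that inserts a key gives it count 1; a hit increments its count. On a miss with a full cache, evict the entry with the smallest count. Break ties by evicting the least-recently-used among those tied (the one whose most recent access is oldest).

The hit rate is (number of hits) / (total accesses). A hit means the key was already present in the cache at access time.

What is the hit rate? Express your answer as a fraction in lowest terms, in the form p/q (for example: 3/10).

Answer: 11/14

Derivation:
LFU simulation (capacity=4):
  1. access plum: MISS. Cache: [plum(c=1)]
  2. access plum: HIT, count now 2. Cache: [plum(c=2)]
  3. access peach: MISS. Cache: [peach(c=1) plum(c=2)]
  4. access plum: HIT, count now 3. Cache: [peach(c=1) plum(c=3)]
  5. access rat: MISS. Cache: [peach(c=1) rat(c=1) plum(c=3)]
  6. access rat: HIT, count now 2. Cache: [peach(c=1) rat(c=2) plum(c=3)]
  7. access rat: HIT, count now 3. Cache: [peach(c=1) plum(c=3) rat(c=3)]
  8. access plum: HIT, count now 4. Cache: [peach(c=1) rat(c=3) plum(c=4)]
  9. access rat: HIT, count now 4. Cache: [peach(c=1) plum(c=4) rat(c=4)]
  10. access lemon: MISS. Cache: [peach(c=1) lemon(c=1) plum(c=4) rat(c=4)]
  11. access plum: HIT, count now 5. Cache: [peach(c=1) lemon(c=1) rat(c=4) plum(c=5)]
  12. access plum: HIT, count now 6. Cache: [peach(c=1) lemon(c=1) rat(c=4) plum(c=6)]
  13. access peach: HIT, count now 2. Cache: [lemon(c=1) peach(c=2) rat(c=4) plum(c=6)]
  14. access rat: HIT, count now 5. Cache: [lemon(c=1) peach(c=2) rat(c=5) plum(c=6)]
  15. access rat: HIT, count now 6. Cache: [lemon(c=1) peach(c=2) plum(c=6) rat(c=6)]
  16. access lemon: HIT, count now 2. Cache: [peach(c=2) lemon(c=2) plum(c=6) rat(c=6)]
  17. access peach: HIT, count now 3. Cache: [lemon(c=2) peach(c=3) plum(c=6) rat(c=6)]
  18. access peach: HIT, count now 4. Cache: [lemon(c=2) peach(c=4) plum(c=6) rat(c=6)]
  19. access jay: MISS, evict lemon(c=2). Cache: [jay(c=1) peach(c=4) plum(c=6) rat(c=6)]
  20. access peach: HIT, count now 5. Cache: [jay(c=1) peach(c=5) plum(c=6) rat(c=6)]
  21. access jay: HIT, count now 2. Cache: [jay(c=2) peach(c=5) plum(c=6) rat(c=6)]
  22. access peach: HIT, count now 6. Cache: [jay(c=2) plum(c=6) rat(c=6) peach(c=6)]
  23. access peach: HIT, count now 7. Cache: [jay(c=2) plum(c=6) rat(c=6) peach(c=7)]
  24. access peach: HIT, count now 8. Cache: [jay(c=2) plum(c=6) rat(c=6) peach(c=8)]
  25. access rat: HIT, count now 7. Cache: [jay(c=2) plum(c=6) rat(c=7) peach(c=8)]
  26. access lemon: MISS, evict jay(c=2). Cache: [lemon(c=1) plum(c=6) rat(c=7) peach(c=8)]
  27. access peach: HIT, count now 9. Cache: [lemon(c=1) plum(c=6) rat(c=7) peach(c=9)]
  28. access lemon: HIT, count now 2. Cache: [lemon(c=2) plum(c=6) rat(c=7) peach(c=9)]
Total: 22 hits, 6 misses, 2 evictions

Hit rate = 22/28 = 11/14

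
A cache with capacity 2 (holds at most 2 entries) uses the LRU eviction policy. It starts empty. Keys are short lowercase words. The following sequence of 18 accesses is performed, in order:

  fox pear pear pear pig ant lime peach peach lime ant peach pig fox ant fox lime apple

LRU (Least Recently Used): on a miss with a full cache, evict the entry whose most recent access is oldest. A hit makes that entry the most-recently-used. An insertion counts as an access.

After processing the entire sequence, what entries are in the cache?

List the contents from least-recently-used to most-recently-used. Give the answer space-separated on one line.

Answer: lime apple

Derivation:
LRU simulation (capacity=2):
  1. access fox: MISS. Cache (LRU->MRU): [fox]
  2. access pear: MISS. Cache (LRU->MRU): [fox pear]
  3. access pear: HIT. Cache (LRU->MRU): [fox pear]
  4. access pear: HIT. Cache (LRU->MRU): [fox pear]
  5. access pig: MISS, evict fox. Cache (LRU->MRU): [pear pig]
  6. access ant: MISS, evict pear. Cache (LRU->MRU): [pig ant]
  7. access lime: MISS, evict pig. Cache (LRU->MRU): [ant lime]
  8. access peach: MISS, evict ant. Cache (LRU->MRU): [lime peach]
  9. access peach: HIT. Cache (LRU->MRU): [lime peach]
  10. access lime: HIT. Cache (LRU->MRU): [peach lime]
  11. access ant: MISS, evict peach. Cache (LRU->MRU): [lime ant]
  12. access peach: MISS, evict lime. Cache (LRU->MRU): [ant peach]
  13. access pig: MISS, evict ant. Cache (LRU->MRU): [peach pig]
  14. access fox: MISS, evict peach. Cache (LRU->MRU): [pig fox]
  15. access ant: MISS, evict pig. Cache (LRU->MRU): [fox ant]
  16. access fox: HIT. Cache (LRU->MRU): [ant fox]
  17. access lime: MISS, evict ant. Cache (LRU->MRU): [fox lime]
  18. access apple: MISS, evict fox. Cache (LRU->MRU): [lime apple]
Total: 5 hits, 13 misses, 11 evictions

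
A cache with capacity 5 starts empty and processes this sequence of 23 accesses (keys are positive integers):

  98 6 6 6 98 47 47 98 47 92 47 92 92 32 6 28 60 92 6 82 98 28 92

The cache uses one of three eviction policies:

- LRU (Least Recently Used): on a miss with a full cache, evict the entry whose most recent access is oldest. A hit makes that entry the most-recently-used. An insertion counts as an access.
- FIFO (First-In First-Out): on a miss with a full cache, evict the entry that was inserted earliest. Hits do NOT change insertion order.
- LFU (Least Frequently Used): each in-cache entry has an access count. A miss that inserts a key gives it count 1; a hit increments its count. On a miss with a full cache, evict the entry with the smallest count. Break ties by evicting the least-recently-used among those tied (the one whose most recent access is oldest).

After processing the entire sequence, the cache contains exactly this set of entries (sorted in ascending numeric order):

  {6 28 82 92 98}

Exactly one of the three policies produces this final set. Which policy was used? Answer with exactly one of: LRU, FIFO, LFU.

Simulating under each policy and comparing final sets:
  LRU: final set = {6 28 82 92 98} -> MATCHES target
  FIFO: final set = {6 60 82 92 98} -> differs
  LFU: final set = {6 28 47 92 98} -> differs
Only LRU produces the target set.

Answer: LRU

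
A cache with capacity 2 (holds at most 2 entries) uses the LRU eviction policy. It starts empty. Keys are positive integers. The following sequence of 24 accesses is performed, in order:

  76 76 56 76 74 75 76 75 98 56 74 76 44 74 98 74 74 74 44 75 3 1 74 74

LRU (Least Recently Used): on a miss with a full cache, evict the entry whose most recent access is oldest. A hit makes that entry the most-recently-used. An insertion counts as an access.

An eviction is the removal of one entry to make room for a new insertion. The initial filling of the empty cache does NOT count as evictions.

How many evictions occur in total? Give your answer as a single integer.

LRU simulation (capacity=2):
  1. access 76: MISS. Cache (LRU->MRU): [76]
  2. access 76: HIT. Cache (LRU->MRU): [76]
  3. access 56: MISS. Cache (LRU->MRU): [76 56]
  4. access 76: HIT. Cache (LRU->MRU): [56 76]
  5. access 74: MISS, evict 56. Cache (LRU->MRU): [76 74]
  6. access 75: MISS, evict 76. Cache (LRU->MRU): [74 75]
  7. access 76: MISS, evict 74. Cache (LRU->MRU): [75 76]
  8. access 75: HIT. Cache (LRU->MRU): [76 75]
  9. access 98: MISS, evict 76. Cache (LRU->MRU): [75 98]
  10. access 56: MISS, evict 75. Cache (LRU->MRU): [98 56]
  11. access 74: MISS, evict 98. Cache (LRU->MRU): [56 74]
  12. access 76: MISS, evict 56. Cache (LRU->MRU): [74 76]
  13. access 44: MISS, evict 74. Cache (LRU->MRU): [76 44]
  14. access 74: MISS, evict 76. Cache (LRU->MRU): [44 74]
  15. access 98: MISS, evict 44. Cache (LRU->MRU): [74 98]
  16. access 74: HIT. Cache (LRU->MRU): [98 74]
  17. access 74: HIT. Cache (LRU->MRU): [98 74]
  18. access 74: HIT. Cache (LRU->MRU): [98 74]
  19. access 44: MISS, evict 98. Cache (LRU->MRU): [74 44]
  20. access 75: MISS, evict 74. Cache (LRU->MRU): [44 75]
  21. access 3: MISS, evict 44. Cache (LRU->MRU): [75 3]
  22. access 1: MISS, evict 75. Cache (LRU->MRU): [3 1]
  23. access 74: MISS, evict 3. Cache (LRU->MRU): [1 74]
  24. access 74: HIT. Cache (LRU->MRU): [1 74]
Total: 7 hits, 17 misses, 15 evictions

Answer: 15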